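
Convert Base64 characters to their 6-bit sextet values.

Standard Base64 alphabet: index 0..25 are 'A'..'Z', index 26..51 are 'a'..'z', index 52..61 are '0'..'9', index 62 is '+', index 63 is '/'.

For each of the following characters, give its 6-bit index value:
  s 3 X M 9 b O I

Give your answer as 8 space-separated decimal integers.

Answer: 44 55 23 12 61 27 14 8

Derivation:
's': a..z range, 26 + ord('s') − ord('a') = 44
'3': 0..9 range, 52 + ord('3') − ord('0') = 55
'X': A..Z range, ord('X') − ord('A') = 23
'M': A..Z range, ord('M') − ord('A') = 12
'9': 0..9 range, 52 + ord('9') − ord('0') = 61
'b': a..z range, 26 + ord('b') − ord('a') = 27
'O': A..Z range, ord('O') − ord('A') = 14
'I': A..Z range, ord('I') − ord('A') = 8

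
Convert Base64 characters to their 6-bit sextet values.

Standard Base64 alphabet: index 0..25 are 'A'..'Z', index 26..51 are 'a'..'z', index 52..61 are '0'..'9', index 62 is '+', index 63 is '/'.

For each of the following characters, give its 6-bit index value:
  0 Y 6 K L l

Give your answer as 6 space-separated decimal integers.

'0': 0..9 range, 52 + ord('0') − ord('0') = 52
'Y': A..Z range, ord('Y') − ord('A') = 24
'6': 0..9 range, 52 + ord('6') − ord('0') = 58
'K': A..Z range, ord('K') − ord('A') = 10
'L': A..Z range, ord('L') − ord('A') = 11
'l': a..z range, 26 + ord('l') − ord('a') = 37

Answer: 52 24 58 10 11 37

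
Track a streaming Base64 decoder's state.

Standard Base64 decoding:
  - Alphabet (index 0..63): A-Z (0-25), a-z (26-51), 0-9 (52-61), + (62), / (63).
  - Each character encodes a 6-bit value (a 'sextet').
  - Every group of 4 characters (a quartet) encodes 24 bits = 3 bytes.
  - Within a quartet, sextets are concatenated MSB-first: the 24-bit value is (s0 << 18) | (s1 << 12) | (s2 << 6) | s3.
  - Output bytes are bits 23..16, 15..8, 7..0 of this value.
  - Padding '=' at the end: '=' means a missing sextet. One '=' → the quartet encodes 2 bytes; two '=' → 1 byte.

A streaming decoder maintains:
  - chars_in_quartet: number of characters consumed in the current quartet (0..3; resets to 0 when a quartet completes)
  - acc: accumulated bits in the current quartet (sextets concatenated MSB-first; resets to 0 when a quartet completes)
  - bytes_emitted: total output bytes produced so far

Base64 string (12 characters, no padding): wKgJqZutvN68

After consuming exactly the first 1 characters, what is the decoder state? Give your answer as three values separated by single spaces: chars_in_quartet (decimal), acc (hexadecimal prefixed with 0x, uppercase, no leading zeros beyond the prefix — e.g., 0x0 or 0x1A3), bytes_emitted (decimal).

After char 0 ('w'=48): chars_in_quartet=1 acc=0x30 bytes_emitted=0

Answer: 1 0x30 0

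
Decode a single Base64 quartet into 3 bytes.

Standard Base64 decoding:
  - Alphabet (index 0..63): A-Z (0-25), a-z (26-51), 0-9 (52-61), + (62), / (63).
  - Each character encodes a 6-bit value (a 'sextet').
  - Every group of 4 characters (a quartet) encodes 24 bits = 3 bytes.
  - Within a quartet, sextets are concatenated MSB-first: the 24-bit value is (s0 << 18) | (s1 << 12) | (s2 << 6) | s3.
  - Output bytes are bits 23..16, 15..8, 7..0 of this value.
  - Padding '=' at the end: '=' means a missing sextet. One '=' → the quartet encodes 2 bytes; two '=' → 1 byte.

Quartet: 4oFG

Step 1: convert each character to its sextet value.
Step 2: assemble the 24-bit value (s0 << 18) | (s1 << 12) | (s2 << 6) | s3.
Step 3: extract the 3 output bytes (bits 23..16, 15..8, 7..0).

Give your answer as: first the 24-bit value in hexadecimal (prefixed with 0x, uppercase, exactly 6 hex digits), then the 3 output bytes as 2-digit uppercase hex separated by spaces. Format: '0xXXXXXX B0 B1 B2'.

Sextets: 4=56, o=40, F=5, G=6
24-bit: (56<<18) | (40<<12) | (5<<6) | 6
      = 0xE00000 | 0x028000 | 0x000140 | 0x000006
      = 0xE28146
Bytes: (v>>16)&0xFF=E2, (v>>8)&0xFF=81, v&0xFF=46

Answer: 0xE28146 E2 81 46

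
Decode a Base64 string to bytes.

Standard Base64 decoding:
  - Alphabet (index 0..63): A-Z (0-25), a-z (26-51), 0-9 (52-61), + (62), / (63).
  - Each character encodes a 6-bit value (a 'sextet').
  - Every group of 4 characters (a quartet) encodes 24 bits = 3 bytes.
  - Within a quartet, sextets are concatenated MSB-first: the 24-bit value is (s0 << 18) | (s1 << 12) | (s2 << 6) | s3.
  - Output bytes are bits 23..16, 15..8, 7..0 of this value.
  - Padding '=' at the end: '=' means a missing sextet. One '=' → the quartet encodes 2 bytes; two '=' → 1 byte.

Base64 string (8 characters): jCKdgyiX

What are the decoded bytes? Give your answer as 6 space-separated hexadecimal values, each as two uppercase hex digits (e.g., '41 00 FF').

After char 0 ('j'=35): chars_in_quartet=1 acc=0x23 bytes_emitted=0
After char 1 ('C'=2): chars_in_quartet=2 acc=0x8C2 bytes_emitted=0
After char 2 ('K'=10): chars_in_quartet=3 acc=0x2308A bytes_emitted=0
After char 3 ('d'=29): chars_in_quartet=4 acc=0x8C229D -> emit 8C 22 9D, reset; bytes_emitted=3
After char 4 ('g'=32): chars_in_quartet=1 acc=0x20 bytes_emitted=3
After char 5 ('y'=50): chars_in_quartet=2 acc=0x832 bytes_emitted=3
After char 6 ('i'=34): chars_in_quartet=3 acc=0x20CA2 bytes_emitted=3
After char 7 ('X'=23): chars_in_quartet=4 acc=0x832897 -> emit 83 28 97, reset; bytes_emitted=6

Answer: 8C 22 9D 83 28 97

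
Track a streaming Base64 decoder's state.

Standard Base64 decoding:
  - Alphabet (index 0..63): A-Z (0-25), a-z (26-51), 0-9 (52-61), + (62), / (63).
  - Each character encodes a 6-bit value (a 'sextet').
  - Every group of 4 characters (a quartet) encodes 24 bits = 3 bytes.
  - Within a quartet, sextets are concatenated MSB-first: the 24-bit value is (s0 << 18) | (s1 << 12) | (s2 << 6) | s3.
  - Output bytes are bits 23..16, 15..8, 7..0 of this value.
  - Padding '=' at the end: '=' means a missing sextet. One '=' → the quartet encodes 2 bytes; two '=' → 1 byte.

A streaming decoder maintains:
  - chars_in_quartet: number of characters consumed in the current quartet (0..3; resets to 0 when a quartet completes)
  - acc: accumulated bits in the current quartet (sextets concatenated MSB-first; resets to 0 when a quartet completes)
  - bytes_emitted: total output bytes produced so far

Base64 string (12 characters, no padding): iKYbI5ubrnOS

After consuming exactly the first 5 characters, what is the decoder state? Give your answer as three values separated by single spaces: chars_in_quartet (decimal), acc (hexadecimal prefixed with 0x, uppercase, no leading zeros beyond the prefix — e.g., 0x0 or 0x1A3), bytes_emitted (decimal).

After char 0 ('i'=34): chars_in_quartet=1 acc=0x22 bytes_emitted=0
After char 1 ('K'=10): chars_in_quartet=2 acc=0x88A bytes_emitted=0
After char 2 ('Y'=24): chars_in_quartet=3 acc=0x22298 bytes_emitted=0
After char 3 ('b'=27): chars_in_quartet=4 acc=0x88A61B -> emit 88 A6 1B, reset; bytes_emitted=3
After char 4 ('I'=8): chars_in_quartet=1 acc=0x8 bytes_emitted=3

Answer: 1 0x8 3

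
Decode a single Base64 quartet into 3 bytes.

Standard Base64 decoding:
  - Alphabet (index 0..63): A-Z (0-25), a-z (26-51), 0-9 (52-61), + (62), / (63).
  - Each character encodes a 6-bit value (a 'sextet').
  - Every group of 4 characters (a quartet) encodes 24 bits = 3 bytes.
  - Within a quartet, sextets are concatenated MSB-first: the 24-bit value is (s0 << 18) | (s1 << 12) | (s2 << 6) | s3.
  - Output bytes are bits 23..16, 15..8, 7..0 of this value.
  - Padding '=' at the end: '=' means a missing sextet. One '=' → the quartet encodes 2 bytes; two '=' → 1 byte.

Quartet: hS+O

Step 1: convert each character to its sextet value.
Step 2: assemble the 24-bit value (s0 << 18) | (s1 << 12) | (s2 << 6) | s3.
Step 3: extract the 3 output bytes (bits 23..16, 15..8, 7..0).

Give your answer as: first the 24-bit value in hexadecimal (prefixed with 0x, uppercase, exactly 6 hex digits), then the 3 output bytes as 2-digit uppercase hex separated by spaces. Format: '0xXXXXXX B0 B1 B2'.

Answer: 0x852F8E 85 2F 8E

Derivation:
Sextets: h=33, S=18, +=62, O=14
24-bit: (33<<18) | (18<<12) | (62<<6) | 14
      = 0x840000 | 0x012000 | 0x000F80 | 0x00000E
      = 0x852F8E
Bytes: (v>>16)&0xFF=85, (v>>8)&0xFF=2F, v&0xFF=8E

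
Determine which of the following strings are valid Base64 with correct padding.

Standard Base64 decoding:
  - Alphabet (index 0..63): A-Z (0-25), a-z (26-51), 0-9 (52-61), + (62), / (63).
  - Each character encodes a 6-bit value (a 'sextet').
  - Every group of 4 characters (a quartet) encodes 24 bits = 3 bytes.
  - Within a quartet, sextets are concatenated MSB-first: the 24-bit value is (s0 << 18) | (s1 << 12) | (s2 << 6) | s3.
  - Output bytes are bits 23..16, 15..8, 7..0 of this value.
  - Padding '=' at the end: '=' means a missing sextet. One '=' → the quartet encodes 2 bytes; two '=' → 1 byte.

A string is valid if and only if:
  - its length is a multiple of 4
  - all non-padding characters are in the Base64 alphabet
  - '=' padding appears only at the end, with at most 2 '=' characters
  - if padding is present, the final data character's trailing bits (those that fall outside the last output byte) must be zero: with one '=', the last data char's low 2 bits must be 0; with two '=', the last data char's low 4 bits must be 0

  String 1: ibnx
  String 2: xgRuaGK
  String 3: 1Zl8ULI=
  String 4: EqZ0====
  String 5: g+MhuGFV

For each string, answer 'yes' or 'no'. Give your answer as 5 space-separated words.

String 1: 'ibnx' → valid
String 2: 'xgRuaGK' → invalid (len=7 not mult of 4)
String 3: '1Zl8ULI=' → valid
String 4: 'EqZ0====' → invalid (4 pad chars (max 2))
String 5: 'g+MhuGFV' → valid

Answer: yes no yes no yes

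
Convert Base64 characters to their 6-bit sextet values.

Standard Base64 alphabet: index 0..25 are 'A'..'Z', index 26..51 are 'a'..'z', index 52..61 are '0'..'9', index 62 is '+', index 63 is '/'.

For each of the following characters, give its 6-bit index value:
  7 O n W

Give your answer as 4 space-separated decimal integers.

'7': 0..9 range, 52 + ord('7') − ord('0') = 59
'O': A..Z range, ord('O') − ord('A') = 14
'n': a..z range, 26 + ord('n') − ord('a') = 39
'W': A..Z range, ord('W') − ord('A') = 22

Answer: 59 14 39 22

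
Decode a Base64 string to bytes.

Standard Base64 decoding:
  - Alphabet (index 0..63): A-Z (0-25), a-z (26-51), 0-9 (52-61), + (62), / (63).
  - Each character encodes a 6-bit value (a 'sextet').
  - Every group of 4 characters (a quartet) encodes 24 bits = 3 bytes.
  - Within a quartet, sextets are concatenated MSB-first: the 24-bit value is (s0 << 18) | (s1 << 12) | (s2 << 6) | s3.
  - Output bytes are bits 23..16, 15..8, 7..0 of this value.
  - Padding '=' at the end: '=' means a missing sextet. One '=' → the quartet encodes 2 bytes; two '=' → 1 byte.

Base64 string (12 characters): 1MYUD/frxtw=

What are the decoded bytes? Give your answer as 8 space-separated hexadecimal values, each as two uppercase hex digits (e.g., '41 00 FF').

Answer: D4 C6 14 0F F7 EB C6 DC

Derivation:
After char 0 ('1'=53): chars_in_quartet=1 acc=0x35 bytes_emitted=0
After char 1 ('M'=12): chars_in_quartet=2 acc=0xD4C bytes_emitted=0
After char 2 ('Y'=24): chars_in_quartet=3 acc=0x35318 bytes_emitted=0
After char 3 ('U'=20): chars_in_quartet=4 acc=0xD4C614 -> emit D4 C6 14, reset; bytes_emitted=3
After char 4 ('D'=3): chars_in_quartet=1 acc=0x3 bytes_emitted=3
After char 5 ('/'=63): chars_in_quartet=2 acc=0xFF bytes_emitted=3
After char 6 ('f'=31): chars_in_quartet=3 acc=0x3FDF bytes_emitted=3
After char 7 ('r'=43): chars_in_quartet=4 acc=0xFF7EB -> emit 0F F7 EB, reset; bytes_emitted=6
After char 8 ('x'=49): chars_in_quartet=1 acc=0x31 bytes_emitted=6
After char 9 ('t'=45): chars_in_quartet=2 acc=0xC6D bytes_emitted=6
After char 10 ('w'=48): chars_in_quartet=3 acc=0x31B70 bytes_emitted=6
Padding '=': partial quartet acc=0x31B70 -> emit C6 DC; bytes_emitted=8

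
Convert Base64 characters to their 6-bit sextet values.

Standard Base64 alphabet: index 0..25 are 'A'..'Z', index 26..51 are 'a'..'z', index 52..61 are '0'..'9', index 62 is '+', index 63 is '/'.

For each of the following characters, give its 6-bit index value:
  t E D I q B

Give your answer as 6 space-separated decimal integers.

't': a..z range, 26 + ord('t') − ord('a') = 45
'E': A..Z range, ord('E') − ord('A') = 4
'D': A..Z range, ord('D') − ord('A') = 3
'I': A..Z range, ord('I') − ord('A') = 8
'q': a..z range, 26 + ord('q') − ord('a') = 42
'B': A..Z range, ord('B') − ord('A') = 1

Answer: 45 4 3 8 42 1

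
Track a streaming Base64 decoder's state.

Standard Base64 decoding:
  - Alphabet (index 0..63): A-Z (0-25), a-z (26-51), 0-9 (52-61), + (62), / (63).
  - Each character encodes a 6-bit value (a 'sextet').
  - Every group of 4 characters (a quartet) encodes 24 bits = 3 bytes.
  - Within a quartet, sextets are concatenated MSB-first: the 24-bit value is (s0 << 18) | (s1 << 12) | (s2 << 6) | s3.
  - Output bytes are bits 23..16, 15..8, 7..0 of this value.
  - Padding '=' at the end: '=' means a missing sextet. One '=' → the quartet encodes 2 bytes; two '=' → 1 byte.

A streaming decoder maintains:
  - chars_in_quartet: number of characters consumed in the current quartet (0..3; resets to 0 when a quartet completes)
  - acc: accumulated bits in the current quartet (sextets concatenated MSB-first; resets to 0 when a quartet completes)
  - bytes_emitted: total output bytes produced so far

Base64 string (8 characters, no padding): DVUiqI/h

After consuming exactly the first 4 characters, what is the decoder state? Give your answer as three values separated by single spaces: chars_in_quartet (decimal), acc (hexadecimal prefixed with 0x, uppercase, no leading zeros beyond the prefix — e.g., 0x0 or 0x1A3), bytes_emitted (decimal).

Answer: 0 0x0 3

Derivation:
After char 0 ('D'=3): chars_in_quartet=1 acc=0x3 bytes_emitted=0
After char 1 ('V'=21): chars_in_quartet=2 acc=0xD5 bytes_emitted=0
After char 2 ('U'=20): chars_in_quartet=3 acc=0x3554 bytes_emitted=0
After char 3 ('i'=34): chars_in_quartet=4 acc=0xD5522 -> emit 0D 55 22, reset; bytes_emitted=3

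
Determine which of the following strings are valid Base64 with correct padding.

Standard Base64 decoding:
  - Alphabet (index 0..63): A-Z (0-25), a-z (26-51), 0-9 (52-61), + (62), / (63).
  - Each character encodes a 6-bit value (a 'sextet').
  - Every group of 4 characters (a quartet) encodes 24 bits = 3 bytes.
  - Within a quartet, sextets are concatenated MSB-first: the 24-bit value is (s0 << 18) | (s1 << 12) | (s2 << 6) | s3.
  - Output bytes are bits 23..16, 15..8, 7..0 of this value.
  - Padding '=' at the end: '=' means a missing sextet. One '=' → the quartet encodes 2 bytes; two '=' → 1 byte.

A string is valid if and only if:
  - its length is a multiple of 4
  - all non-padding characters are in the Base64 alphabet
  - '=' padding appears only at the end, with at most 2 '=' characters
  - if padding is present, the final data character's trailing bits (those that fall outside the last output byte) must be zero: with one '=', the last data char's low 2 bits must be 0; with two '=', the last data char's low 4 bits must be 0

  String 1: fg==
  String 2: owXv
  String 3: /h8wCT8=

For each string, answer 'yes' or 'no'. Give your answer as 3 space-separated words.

Answer: yes yes yes

Derivation:
String 1: 'fg==' → valid
String 2: 'owXv' → valid
String 3: '/h8wCT8=' → valid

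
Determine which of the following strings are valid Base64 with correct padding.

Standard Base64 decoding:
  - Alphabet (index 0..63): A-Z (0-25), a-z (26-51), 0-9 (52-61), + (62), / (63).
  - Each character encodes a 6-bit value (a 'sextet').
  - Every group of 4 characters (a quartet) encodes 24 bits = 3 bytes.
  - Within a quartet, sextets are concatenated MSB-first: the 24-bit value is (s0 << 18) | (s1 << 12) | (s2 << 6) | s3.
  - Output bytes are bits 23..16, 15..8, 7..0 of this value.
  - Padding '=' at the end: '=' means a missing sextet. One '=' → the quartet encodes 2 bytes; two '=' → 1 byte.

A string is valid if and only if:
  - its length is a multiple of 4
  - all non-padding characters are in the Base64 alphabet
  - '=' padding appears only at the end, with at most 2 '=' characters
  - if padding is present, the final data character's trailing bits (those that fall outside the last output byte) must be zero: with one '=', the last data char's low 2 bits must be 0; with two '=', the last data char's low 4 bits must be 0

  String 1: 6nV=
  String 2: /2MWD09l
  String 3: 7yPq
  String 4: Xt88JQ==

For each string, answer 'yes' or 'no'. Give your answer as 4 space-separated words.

Answer: no yes yes yes

Derivation:
String 1: '6nV=' → invalid (bad trailing bits)
String 2: '/2MWD09l' → valid
String 3: '7yPq' → valid
String 4: 'Xt88JQ==' → valid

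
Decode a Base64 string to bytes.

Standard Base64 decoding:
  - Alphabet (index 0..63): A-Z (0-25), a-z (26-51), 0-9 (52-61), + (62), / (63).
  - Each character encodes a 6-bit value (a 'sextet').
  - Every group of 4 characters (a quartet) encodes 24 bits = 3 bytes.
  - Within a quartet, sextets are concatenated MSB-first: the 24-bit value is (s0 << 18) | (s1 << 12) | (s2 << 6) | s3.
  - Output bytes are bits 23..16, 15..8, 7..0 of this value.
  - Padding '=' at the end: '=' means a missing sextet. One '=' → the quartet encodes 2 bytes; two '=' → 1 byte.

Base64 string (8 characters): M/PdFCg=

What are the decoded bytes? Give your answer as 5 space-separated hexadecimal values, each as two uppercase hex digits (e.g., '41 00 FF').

After char 0 ('M'=12): chars_in_quartet=1 acc=0xC bytes_emitted=0
After char 1 ('/'=63): chars_in_quartet=2 acc=0x33F bytes_emitted=0
After char 2 ('P'=15): chars_in_quartet=3 acc=0xCFCF bytes_emitted=0
After char 3 ('d'=29): chars_in_quartet=4 acc=0x33F3DD -> emit 33 F3 DD, reset; bytes_emitted=3
After char 4 ('F'=5): chars_in_quartet=1 acc=0x5 bytes_emitted=3
After char 5 ('C'=2): chars_in_quartet=2 acc=0x142 bytes_emitted=3
After char 6 ('g'=32): chars_in_quartet=3 acc=0x50A0 bytes_emitted=3
Padding '=': partial quartet acc=0x50A0 -> emit 14 28; bytes_emitted=5

Answer: 33 F3 DD 14 28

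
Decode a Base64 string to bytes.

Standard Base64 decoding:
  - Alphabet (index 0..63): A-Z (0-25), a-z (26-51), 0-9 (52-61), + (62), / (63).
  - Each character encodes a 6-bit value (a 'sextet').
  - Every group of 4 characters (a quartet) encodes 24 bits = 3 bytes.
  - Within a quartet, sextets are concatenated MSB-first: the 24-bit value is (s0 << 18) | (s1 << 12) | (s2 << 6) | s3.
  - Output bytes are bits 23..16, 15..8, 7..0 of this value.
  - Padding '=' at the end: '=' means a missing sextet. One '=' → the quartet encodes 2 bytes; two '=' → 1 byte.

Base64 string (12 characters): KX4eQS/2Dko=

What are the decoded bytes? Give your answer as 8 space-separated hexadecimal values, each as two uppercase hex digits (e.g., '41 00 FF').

Answer: 29 7E 1E 41 2F F6 0E 4A

Derivation:
After char 0 ('K'=10): chars_in_quartet=1 acc=0xA bytes_emitted=0
After char 1 ('X'=23): chars_in_quartet=2 acc=0x297 bytes_emitted=0
After char 2 ('4'=56): chars_in_quartet=3 acc=0xA5F8 bytes_emitted=0
After char 3 ('e'=30): chars_in_quartet=4 acc=0x297E1E -> emit 29 7E 1E, reset; bytes_emitted=3
After char 4 ('Q'=16): chars_in_quartet=1 acc=0x10 bytes_emitted=3
After char 5 ('S'=18): chars_in_quartet=2 acc=0x412 bytes_emitted=3
After char 6 ('/'=63): chars_in_quartet=3 acc=0x104BF bytes_emitted=3
After char 7 ('2'=54): chars_in_quartet=4 acc=0x412FF6 -> emit 41 2F F6, reset; bytes_emitted=6
After char 8 ('D'=3): chars_in_quartet=1 acc=0x3 bytes_emitted=6
After char 9 ('k'=36): chars_in_quartet=2 acc=0xE4 bytes_emitted=6
After char 10 ('o'=40): chars_in_quartet=3 acc=0x3928 bytes_emitted=6
Padding '=': partial quartet acc=0x3928 -> emit 0E 4A; bytes_emitted=8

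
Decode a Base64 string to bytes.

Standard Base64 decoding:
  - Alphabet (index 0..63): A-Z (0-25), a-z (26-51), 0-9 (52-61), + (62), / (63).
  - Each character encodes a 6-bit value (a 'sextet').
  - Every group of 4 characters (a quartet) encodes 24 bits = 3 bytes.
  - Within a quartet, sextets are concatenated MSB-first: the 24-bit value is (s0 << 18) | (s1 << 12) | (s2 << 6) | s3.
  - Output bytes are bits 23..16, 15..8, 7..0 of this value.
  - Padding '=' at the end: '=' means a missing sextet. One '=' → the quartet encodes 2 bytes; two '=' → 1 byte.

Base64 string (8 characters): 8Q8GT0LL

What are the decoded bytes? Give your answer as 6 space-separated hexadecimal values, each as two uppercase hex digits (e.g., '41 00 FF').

After char 0 ('8'=60): chars_in_quartet=1 acc=0x3C bytes_emitted=0
After char 1 ('Q'=16): chars_in_quartet=2 acc=0xF10 bytes_emitted=0
After char 2 ('8'=60): chars_in_quartet=3 acc=0x3C43C bytes_emitted=0
After char 3 ('G'=6): chars_in_quartet=4 acc=0xF10F06 -> emit F1 0F 06, reset; bytes_emitted=3
After char 4 ('T'=19): chars_in_quartet=1 acc=0x13 bytes_emitted=3
After char 5 ('0'=52): chars_in_quartet=2 acc=0x4F4 bytes_emitted=3
After char 6 ('L'=11): chars_in_quartet=3 acc=0x13D0B bytes_emitted=3
After char 7 ('L'=11): chars_in_quartet=4 acc=0x4F42CB -> emit 4F 42 CB, reset; bytes_emitted=6

Answer: F1 0F 06 4F 42 CB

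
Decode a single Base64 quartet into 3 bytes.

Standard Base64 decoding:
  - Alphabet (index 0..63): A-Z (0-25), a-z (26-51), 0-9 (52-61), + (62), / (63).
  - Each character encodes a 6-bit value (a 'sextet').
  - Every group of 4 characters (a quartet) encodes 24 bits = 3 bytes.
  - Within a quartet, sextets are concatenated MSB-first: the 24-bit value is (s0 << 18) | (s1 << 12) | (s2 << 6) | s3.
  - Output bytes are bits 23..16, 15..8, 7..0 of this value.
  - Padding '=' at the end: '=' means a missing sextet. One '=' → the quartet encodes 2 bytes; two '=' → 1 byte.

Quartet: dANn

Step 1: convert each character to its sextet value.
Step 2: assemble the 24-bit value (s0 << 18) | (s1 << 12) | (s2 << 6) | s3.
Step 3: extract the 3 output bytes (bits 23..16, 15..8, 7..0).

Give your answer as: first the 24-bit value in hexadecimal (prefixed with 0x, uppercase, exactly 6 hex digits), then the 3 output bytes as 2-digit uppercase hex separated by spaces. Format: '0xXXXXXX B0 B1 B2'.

Sextets: d=29, A=0, N=13, n=39
24-bit: (29<<18) | (0<<12) | (13<<6) | 39
      = 0x740000 | 0x000000 | 0x000340 | 0x000027
      = 0x740367
Bytes: (v>>16)&0xFF=74, (v>>8)&0xFF=03, v&0xFF=67

Answer: 0x740367 74 03 67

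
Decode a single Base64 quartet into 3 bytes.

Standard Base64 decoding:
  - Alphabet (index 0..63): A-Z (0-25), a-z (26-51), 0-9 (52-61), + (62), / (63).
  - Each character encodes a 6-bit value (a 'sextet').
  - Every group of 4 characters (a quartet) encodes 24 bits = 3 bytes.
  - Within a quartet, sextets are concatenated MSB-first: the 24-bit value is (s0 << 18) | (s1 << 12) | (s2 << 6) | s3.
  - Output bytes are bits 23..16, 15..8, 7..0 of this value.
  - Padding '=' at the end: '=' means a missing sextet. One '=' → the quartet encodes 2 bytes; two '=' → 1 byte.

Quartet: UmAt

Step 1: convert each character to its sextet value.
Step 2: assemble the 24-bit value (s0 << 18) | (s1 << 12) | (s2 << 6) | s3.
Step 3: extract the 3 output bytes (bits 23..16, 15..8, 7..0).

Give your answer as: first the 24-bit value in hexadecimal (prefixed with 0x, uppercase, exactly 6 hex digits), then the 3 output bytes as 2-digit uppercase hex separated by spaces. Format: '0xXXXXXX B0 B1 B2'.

Sextets: U=20, m=38, A=0, t=45
24-bit: (20<<18) | (38<<12) | (0<<6) | 45
      = 0x500000 | 0x026000 | 0x000000 | 0x00002D
      = 0x52602D
Bytes: (v>>16)&0xFF=52, (v>>8)&0xFF=60, v&0xFF=2D

Answer: 0x52602D 52 60 2D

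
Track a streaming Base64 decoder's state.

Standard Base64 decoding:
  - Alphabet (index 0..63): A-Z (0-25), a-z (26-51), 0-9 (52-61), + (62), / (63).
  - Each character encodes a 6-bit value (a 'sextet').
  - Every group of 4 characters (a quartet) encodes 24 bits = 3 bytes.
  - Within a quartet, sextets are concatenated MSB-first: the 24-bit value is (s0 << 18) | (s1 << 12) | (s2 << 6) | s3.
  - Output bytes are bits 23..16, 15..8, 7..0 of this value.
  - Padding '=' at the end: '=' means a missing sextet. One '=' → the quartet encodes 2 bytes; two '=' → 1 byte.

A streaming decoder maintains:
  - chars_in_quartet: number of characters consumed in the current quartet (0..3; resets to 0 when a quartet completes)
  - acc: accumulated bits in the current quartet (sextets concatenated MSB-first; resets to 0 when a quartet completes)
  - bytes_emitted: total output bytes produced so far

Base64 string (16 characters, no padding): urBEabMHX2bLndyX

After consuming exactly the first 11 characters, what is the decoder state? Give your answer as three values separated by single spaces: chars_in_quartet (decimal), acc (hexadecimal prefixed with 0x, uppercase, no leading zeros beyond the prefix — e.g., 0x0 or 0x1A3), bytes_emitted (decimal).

Answer: 3 0x17D9B 6

Derivation:
After char 0 ('u'=46): chars_in_quartet=1 acc=0x2E bytes_emitted=0
After char 1 ('r'=43): chars_in_quartet=2 acc=0xBAB bytes_emitted=0
After char 2 ('B'=1): chars_in_quartet=3 acc=0x2EAC1 bytes_emitted=0
After char 3 ('E'=4): chars_in_quartet=4 acc=0xBAB044 -> emit BA B0 44, reset; bytes_emitted=3
After char 4 ('a'=26): chars_in_quartet=1 acc=0x1A bytes_emitted=3
After char 5 ('b'=27): chars_in_quartet=2 acc=0x69B bytes_emitted=3
After char 6 ('M'=12): chars_in_quartet=3 acc=0x1A6CC bytes_emitted=3
After char 7 ('H'=7): chars_in_quartet=4 acc=0x69B307 -> emit 69 B3 07, reset; bytes_emitted=6
After char 8 ('X'=23): chars_in_quartet=1 acc=0x17 bytes_emitted=6
After char 9 ('2'=54): chars_in_quartet=2 acc=0x5F6 bytes_emitted=6
After char 10 ('b'=27): chars_in_quartet=3 acc=0x17D9B bytes_emitted=6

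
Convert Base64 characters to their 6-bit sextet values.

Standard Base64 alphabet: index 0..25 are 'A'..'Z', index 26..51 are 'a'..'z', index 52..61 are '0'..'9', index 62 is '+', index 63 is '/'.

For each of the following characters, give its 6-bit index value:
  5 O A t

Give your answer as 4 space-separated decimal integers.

Answer: 57 14 0 45

Derivation:
'5': 0..9 range, 52 + ord('5') − ord('0') = 57
'O': A..Z range, ord('O') − ord('A') = 14
'A': A..Z range, ord('A') − ord('A') = 0
't': a..z range, 26 + ord('t') − ord('a') = 45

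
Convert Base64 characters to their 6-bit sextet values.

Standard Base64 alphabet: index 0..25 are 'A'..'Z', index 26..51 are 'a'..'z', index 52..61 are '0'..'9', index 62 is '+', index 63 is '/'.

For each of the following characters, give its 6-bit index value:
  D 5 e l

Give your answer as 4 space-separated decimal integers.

'D': A..Z range, ord('D') − ord('A') = 3
'5': 0..9 range, 52 + ord('5') − ord('0') = 57
'e': a..z range, 26 + ord('e') − ord('a') = 30
'l': a..z range, 26 + ord('l') − ord('a') = 37

Answer: 3 57 30 37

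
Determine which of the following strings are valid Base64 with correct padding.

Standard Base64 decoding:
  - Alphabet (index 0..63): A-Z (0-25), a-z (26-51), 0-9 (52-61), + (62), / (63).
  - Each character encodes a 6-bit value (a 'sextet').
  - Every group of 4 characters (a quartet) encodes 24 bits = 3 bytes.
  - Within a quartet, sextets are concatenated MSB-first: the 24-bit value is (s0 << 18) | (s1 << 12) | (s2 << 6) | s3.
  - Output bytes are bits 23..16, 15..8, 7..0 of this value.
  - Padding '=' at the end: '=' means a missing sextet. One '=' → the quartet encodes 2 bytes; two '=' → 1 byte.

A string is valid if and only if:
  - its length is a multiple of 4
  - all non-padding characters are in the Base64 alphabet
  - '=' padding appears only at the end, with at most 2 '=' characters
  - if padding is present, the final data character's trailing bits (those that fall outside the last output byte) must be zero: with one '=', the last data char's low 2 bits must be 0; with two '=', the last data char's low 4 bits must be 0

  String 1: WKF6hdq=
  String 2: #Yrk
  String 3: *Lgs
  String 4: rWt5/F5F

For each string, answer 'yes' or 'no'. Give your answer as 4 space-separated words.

String 1: 'WKF6hdq=' → invalid (bad trailing bits)
String 2: '#Yrk' → invalid (bad char(s): ['#'])
String 3: '*Lgs' → invalid (bad char(s): ['*'])
String 4: 'rWt5/F5F' → valid

Answer: no no no yes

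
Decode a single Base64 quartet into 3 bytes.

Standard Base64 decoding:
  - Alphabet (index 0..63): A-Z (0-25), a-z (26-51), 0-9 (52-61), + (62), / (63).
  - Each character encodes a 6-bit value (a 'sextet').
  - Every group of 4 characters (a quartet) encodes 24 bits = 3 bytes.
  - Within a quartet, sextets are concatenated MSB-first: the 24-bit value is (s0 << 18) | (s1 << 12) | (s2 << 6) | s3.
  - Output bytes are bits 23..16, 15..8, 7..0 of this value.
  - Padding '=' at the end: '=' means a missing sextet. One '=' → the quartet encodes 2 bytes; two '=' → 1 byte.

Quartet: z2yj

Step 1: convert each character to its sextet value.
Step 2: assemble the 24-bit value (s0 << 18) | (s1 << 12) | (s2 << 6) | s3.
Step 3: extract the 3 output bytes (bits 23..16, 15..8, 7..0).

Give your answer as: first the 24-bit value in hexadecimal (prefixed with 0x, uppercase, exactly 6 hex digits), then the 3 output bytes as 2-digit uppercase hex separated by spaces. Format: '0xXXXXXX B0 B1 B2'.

Answer: 0xCF6CA3 CF 6C A3

Derivation:
Sextets: z=51, 2=54, y=50, j=35
24-bit: (51<<18) | (54<<12) | (50<<6) | 35
      = 0xCC0000 | 0x036000 | 0x000C80 | 0x000023
      = 0xCF6CA3
Bytes: (v>>16)&0xFF=CF, (v>>8)&0xFF=6C, v&0xFF=A3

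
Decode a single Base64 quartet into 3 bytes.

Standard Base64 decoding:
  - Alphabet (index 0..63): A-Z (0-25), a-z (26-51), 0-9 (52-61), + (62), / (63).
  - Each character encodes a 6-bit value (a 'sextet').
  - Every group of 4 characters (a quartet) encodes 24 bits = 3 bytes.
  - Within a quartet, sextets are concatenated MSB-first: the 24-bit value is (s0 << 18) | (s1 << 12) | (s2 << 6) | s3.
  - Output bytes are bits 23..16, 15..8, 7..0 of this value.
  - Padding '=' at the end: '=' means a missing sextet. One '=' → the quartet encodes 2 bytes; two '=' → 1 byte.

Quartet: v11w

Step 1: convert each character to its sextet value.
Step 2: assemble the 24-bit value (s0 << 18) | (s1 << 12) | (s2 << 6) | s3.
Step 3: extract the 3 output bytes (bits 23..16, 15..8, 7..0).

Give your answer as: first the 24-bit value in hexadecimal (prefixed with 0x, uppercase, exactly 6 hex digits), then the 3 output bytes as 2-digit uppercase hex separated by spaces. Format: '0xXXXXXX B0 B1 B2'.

Answer: 0xBF5D70 BF 5D 70

Derivation:
Sextets: v=47, 1=53, 1=53, w=48
24-bit: (47<<18) | (53<<12) | (53<<6) | 48
      = 0xBC0000 | 0x035000 | 0x000D40 | 0x000030
      = 0xBF5D70
Bytes: (v>>16)&0xFF=BF, (v>>8)&0xFF=5D, v&0xFF=70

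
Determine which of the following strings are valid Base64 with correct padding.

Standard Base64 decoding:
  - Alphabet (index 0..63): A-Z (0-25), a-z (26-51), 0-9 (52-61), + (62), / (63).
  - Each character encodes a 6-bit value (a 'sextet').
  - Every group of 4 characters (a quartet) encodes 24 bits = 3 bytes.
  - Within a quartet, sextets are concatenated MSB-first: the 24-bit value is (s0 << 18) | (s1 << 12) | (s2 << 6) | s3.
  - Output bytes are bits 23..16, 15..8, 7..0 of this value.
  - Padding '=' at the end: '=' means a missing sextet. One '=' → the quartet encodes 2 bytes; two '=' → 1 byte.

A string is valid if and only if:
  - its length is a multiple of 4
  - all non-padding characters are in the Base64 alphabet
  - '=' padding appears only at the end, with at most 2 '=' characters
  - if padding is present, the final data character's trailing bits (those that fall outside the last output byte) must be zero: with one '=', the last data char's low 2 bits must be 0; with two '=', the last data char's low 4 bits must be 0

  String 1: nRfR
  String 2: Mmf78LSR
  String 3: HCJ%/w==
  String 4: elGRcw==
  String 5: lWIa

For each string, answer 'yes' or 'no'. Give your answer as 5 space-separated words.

String 1: 'nRfR' → valid
String 2: 'Mmf78LSR' → valid
String 3: 'HCJ%/w==' → invalid (bad char(s): ['%'])
String 4: 'elGRcw==' → valid
String 5: 'lWIa' → valid

Answer: yes yes no yes yes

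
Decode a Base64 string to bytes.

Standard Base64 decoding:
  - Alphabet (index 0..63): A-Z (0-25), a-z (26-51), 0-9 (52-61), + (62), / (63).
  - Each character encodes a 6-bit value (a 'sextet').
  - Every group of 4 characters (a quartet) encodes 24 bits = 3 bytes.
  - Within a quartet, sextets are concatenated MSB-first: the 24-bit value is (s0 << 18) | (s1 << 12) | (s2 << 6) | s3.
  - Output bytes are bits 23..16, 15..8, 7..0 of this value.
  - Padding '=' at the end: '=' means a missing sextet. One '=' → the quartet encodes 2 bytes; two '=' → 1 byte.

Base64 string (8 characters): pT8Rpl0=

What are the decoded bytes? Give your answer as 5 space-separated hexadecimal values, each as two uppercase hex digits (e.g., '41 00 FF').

After char 0 ('p'=41): chars_in_quartet=1 acc=0x29 bytes_emitted=0
After char 1 ('T'=19): chars_in_quartet=2 acc=0xA53 bytes_emitted=0
After char 2 ('8'=60): chars_in_quartet=3 acc=0x294FC bytes_emitted=0
After char 3 ('R'=17): chars_in_quartet=4 acc=0xA53F11 -> emit A5 3F 11, reset; bytes_emitted=3
After char 4 ('p'=41): chars_in_quartet=1 acc=0x29 bytes_emitted=3
After char 5 ('l'=37): chars_in_quartet=2 acc=0xA65 bytes_emitted=3
After char 6 ('0'=52): chars_in_quartet=3 acc=0x29974 bytes_emitted=3
Padding '=': partial quartet acc=0x29974 -> emit A6 5D; bytes_emitted=5

Answer: A5 3F 11 A6 5D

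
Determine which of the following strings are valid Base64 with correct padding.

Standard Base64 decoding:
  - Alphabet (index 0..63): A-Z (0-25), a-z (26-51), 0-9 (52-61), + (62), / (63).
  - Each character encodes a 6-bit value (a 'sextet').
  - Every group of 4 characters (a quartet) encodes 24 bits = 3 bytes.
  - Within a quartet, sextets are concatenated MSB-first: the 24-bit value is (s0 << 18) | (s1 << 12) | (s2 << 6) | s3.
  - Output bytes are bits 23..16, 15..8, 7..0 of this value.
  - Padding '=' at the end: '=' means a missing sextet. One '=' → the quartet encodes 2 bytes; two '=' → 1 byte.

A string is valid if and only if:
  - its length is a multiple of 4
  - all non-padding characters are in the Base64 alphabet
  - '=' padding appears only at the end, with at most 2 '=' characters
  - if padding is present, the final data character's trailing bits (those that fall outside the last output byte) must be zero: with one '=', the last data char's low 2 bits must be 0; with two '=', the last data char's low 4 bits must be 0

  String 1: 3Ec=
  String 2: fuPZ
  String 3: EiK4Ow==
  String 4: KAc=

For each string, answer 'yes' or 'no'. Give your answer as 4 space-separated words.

String 1: '3Ec=' → valid
String 2: 'fuPZ' → valid
String 3: 'EiK4Ow==' → valid
String 4: 'KAc=' → valid

Answer: yes yes yes yes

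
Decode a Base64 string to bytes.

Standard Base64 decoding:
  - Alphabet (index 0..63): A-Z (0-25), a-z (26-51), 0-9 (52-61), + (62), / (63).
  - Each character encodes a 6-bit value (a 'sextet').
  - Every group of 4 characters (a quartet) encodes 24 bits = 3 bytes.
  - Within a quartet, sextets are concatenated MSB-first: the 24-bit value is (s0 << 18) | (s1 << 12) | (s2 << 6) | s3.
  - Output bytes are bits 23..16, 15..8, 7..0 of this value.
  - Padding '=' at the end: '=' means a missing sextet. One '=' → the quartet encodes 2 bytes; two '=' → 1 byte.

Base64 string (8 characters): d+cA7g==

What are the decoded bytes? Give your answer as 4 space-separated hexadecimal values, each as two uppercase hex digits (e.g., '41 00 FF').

Answer: 77 E7 00 EE

Derivation:
After char 0 ('d'=29): chars_in_quartet=1 acc=0x1D bytes_emitted=0
After char 1 ('+'=62): chars_in_quartet=2 acc=0x77E bytes_emitted=0
After char 2 ('c'=28): chars_in_quartet=3 acc=0x1DF9C bytes_emitted=0
After char 3 ('A'=0): chars_in_quartet=4 acc=0x77E700 -> emit 77 E7 00, reset; bytes_emitted=3
After char 4 ('7'=59): chars_in_quartet=1 acc=0x3B bytes_emitted=3
After char 5 ('g'=32): chars_in_quartet=2 acc=0xEE0 bytes_emitted=3
Padding '==': partial quartet acc=0xEE0 -> emit EE; bytes_emitted=4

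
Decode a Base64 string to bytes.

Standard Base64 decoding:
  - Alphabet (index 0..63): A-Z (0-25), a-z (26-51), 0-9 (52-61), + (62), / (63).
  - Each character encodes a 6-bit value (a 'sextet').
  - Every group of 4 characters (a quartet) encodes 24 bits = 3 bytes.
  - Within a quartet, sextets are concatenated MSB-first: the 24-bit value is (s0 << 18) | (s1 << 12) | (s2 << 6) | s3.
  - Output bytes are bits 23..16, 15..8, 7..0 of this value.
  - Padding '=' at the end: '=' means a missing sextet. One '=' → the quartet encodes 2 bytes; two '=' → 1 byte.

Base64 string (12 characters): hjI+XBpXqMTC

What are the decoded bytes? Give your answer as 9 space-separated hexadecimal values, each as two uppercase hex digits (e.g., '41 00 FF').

Answer: 86 32 3E 5C 1A 57 A8 C4 C2

Derivation:
After char 0 ('h'=33): chars_in_quartet=1 acc=0x21 bytes_emitted=0
After char 1 ('j'=35): chars_in_quartet=2 acc=0x863 bytes_emitted=0
After char 2 ('I'=8): chars_in_quartet=3 acc=0x218C8 bytes_emitted=0
After char 3 ('+'=62): chars_in_quartet=4 acc=0x86323E -> emit 86 32 3E, reset; bytes_emitted=3
After char 4 ('X'=23): chars_in_quartet=1 acc=0x17 bytes_emitted=3
After char 5 ('B'=1): chars_in_quartet=2 acc=0x5C1 bytes_emitted=3
After char 6 ('p'=41): chars_in_quartet=3 acc=0x17069 bytes_emitted=3
After char 7 ('X'=23): chars_in_quartet=4 acc=0x5C1A57 -> emit 5C 1A 57, reset; bytes_emitted=6
After char 8 ('q'=42): chars_in_quartet=1 acc=0x2A bytes_emitted=6
After char 9 ('M'=12): chars_in_quartet=2 acc=0xA8C bytes_emitted=6
After char 10 ('T'=19): chars_in_quartet=3 acc=0x2A313 bytes_emitted=6
After char 11 ('C'=2): chars_in_quartet=4 acc=0xA8C4C2 -> emit A8 C4 C2, reset; bytes_emitted=9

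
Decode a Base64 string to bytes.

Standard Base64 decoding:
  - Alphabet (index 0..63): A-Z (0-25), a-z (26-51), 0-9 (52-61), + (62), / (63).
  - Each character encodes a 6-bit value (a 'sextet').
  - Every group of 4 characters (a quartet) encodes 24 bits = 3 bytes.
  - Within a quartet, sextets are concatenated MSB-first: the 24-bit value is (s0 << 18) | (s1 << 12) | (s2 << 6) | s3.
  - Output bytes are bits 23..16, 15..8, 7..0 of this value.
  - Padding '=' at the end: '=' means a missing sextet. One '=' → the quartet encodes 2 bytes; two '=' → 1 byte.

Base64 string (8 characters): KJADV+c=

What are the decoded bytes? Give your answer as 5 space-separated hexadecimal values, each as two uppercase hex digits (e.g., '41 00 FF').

After char 0 ('K'=10): chars_in_quartet=1 acc=0xA bytes_emitted=0
After char 1 ('J'=9): chars_in_quartet=2 acc=0x289 bytes_emitted=0
After char 2 ('A'=0): chars_in_quartet=3 acc=0xA240 bytes_emitted=0
After char 3 ('D'=3): chars_in_quartet=4 acc=0x289003 -> emit 28 90 03, reset; bytes_emitted=3
After char 4 ('V'=21): chars_in_quartet=1 acc=0x15 bytes_emitted=3
After char 5 ('+'=62): chars_in_quartet=2 acc=0x57E bytes_emitted=3
After char 6 ('c'=28): chars_in_quartet=3 acc=0x15F9C bytes_emitted=3
Padding '=': partial quartet acc=0x15F9C -> emit 57 E7; bytes_emitted=5

Answer: 28 90 03 57 E7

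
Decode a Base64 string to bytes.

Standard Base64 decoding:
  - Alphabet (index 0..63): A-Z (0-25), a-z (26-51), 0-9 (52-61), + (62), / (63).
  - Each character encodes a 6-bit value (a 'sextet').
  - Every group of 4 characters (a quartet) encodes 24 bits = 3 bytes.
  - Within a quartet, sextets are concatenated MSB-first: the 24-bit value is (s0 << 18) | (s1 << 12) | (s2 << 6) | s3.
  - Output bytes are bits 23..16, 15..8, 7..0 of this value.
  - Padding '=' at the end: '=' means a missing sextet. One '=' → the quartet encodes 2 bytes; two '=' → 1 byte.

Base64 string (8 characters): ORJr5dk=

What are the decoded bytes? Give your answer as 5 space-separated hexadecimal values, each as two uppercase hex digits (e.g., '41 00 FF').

Answer: 39 12 6B E5 D9

Derivation:
After char 0 ('O'=14): chars_in_quartet=1 acc=0xE bytes_emitted=0
After char 1 ('R'=17): chars_in_quartet=2 acc=0x391 bytes_emitted=0
After char 2 ('J'=9): chars_in_quartet=3 acc=0xE449 bytes_emitted=0
After char 3 ('r'=43): chars_in_quartet=4 acc=0x39126B -> emit 39 12 6B, reset; bytes_emitted=3
After char 4 ('5'=57): chars_in_quartet=1 acc=0x39 bytes_emitted=3
After char 5 ('d'=29): chars_in_quartet=2 acc=0xE5D bytes_emitted=3
After char 6 ('k'=36): chars_in_quartet=3 acc=0x39764 bytes_emitted=3
Padding '=': partial quartet acc=0x39764 -> emit E5 D9; bytes_emitted=5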